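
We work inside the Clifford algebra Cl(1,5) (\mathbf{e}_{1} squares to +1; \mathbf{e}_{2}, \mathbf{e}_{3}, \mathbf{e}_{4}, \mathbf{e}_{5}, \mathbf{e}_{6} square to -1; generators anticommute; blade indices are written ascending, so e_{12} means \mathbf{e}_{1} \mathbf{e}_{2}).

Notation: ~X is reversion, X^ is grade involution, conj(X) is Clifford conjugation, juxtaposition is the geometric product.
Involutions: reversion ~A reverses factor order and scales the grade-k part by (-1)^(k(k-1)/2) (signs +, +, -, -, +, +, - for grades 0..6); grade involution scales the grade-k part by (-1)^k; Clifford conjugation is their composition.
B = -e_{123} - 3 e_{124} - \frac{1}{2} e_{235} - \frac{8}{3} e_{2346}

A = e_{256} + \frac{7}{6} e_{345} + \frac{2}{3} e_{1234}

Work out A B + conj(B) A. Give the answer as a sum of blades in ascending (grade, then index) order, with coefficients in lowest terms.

first term: 2 e_{3} - \frac{2}{3} e_{4} - \frac{16}{9} e_{16} + \frac{7}{12} e_{24} + \frac{1}{2} e_{36} + \frac{1}{3} e_{145} - \frac{28}{9} e_{256} - \frac{8}{3} e_{345} - \frac{7}{2} e_{1235} + \frac{7}{6} e_{1245} - e_{1356} - 3 e_{1456}
second term: -2 e_{3} + \frac{2}{3} e_{4} + \frac{16}{9} e_{16} - \frac{7}{12} e_{24} - \frac{1}{2} e_{36} + \frac{1}{3} e_{145} - \frac{28}{9} e_{256} - \frac{8}{3} e_{345} - \frac{7}{2} e_{1235} + \frac{7}{6} e_{1245} - e_{1356} - 3 e_{1456}
Answer: \frac{2}{3} e_{145} - \frac{56}{9} e_{256} - \frac{16}{3} e_{345} - 7 e_{1235} + \frac{7}{3} e_{1245} - 2 e_{1356} - 6 e_{1456}


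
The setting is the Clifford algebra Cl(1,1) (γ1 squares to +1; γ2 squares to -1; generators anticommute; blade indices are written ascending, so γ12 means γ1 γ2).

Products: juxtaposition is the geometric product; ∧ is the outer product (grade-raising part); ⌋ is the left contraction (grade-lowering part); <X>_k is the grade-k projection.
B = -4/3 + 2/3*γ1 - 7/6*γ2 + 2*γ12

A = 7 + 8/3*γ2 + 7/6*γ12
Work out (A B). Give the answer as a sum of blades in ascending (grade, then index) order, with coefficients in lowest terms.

step 1: -35/9 + 409/36*γ1 - 25/2*γ2 + 32/3*γ12
Answer: -35/9 + 409/36*γ1 - 25/2*γ2 + 32/3*γ12


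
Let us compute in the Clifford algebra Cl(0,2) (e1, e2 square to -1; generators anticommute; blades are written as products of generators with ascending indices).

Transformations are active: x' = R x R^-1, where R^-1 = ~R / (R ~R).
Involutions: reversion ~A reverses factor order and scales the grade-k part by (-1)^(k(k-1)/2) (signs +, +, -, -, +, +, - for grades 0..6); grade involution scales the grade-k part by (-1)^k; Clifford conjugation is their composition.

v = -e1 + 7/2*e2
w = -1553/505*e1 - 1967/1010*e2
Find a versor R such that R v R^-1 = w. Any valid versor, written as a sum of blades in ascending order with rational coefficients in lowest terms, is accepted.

Here q(v) = q(w) = -53/4; the classical choice R = v + w = -2058/505*e1 + 784/505*e2 then realises v -> w under the sandwich.
Answer: -2058/505*e1 + 784/505*e2


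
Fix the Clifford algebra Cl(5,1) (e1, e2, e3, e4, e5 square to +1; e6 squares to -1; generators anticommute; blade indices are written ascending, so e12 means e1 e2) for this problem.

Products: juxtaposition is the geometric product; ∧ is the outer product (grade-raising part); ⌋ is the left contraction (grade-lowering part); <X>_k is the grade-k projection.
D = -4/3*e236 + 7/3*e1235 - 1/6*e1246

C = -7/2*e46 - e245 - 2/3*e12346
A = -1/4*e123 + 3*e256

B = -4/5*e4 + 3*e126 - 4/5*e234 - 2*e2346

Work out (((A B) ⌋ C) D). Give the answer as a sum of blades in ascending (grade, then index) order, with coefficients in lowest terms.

step 1: -1/5*e14 + 9*e15 + 3/4*e36 - 1/2*e146 + 6*e345 + 1/5*e1234 - 12/5*e2456 - 12/5*e3456
step 2: -2/15*e6 + 1/3*e23 + 1/2*e124 - 2/15*e236
step 3: 8/45 + 19/36*e6 - 7/9*e15 - 8/45*e23 + 1/45*e124 - 1/45*e134 + 14/45*e156 + 7/6*e345 - 11/18*e1346 - 14/45*e12356
Answer: 8/45 + 19/36*e6 - 7/9*e15 - 8/45*e23 + 1/45*e124 - 1/45*e134 + 14/45*e156 + 7/6*e345 - 11/18*e1346 - 14/45*e12356


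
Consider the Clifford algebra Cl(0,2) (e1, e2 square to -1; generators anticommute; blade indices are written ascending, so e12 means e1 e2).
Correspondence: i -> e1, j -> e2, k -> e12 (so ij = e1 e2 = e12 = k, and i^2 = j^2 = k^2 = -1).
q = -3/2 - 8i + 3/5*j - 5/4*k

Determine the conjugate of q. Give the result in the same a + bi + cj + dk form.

In blades: q = -3/2 - 8*e1 + 3/5*e2 - 5/4*e12.
Conjugation here is Clifford conjugation: the scalar is fixed and the grade-1 and grade-2 blades all flip sign, giving -3/2 + 8*e1 - 3/5*e2 + 5/4*e12; translating back:
Answer: -3/2 + 8i - 3/5*j + 5/4*k


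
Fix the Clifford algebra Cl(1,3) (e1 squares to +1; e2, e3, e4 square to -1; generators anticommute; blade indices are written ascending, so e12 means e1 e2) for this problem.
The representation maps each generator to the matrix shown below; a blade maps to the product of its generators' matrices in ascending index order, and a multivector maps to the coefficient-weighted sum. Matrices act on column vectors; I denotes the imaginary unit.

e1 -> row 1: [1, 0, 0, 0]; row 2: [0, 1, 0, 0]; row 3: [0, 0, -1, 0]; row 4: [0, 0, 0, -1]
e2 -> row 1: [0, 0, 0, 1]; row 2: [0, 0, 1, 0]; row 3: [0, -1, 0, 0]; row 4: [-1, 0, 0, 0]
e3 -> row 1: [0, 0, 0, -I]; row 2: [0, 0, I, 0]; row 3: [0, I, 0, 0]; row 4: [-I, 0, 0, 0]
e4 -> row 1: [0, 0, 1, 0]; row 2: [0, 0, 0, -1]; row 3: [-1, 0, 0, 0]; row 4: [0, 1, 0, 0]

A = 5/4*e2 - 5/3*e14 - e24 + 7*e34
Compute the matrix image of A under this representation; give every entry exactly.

Bivector images (products of the table entries): rho(e14) = rho(e1)rho(e4) = row 1: [0, 0, 1, 0]; row 2: [0, 0, 0, -1]; row 3: [1, 0, 0, 0]; row 4: [0, -1, 0, 0]; rho(e24) = rho(e2)rho(e4) = row 1: [0, 1, 0, 0]; row 2: [-1, 0, 0, 0]; row 3: [0, 0, 0, 1]; row 4: [0, 0, -1, 0]; rho(e34) = rho(e3)rho(e4) = row 1: [0, -I, 0, 0]; row 2: [-I, 0, 0, 0]; row 3: [0, 0, 0, -I]; row 4: [0, 0, -I, 0].
M = (5/4)*rho(e2) + (-5/3)*rho(e14) + (-1)*rho(e24) + (7)*rho(e34), summed entrywise:
Answer: row 1: [0, -1 - 7*I, -5/3, 5/4]; row 2: [1 - 7*I, 0, 5/4, 5/3]; row 3: [-5/3, -5/4, 0, -1 - 7*I]; row 4: [-5/4, 5/3, 1 - 7*I, 0]


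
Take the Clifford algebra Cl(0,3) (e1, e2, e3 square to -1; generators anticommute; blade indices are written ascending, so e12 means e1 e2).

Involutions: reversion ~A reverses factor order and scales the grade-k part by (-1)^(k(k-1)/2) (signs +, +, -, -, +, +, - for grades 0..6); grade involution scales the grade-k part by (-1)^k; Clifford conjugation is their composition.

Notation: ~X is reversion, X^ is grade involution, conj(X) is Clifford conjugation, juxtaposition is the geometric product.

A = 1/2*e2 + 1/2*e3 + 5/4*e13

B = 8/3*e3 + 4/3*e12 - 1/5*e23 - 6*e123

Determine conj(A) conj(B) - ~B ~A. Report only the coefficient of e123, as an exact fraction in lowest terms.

first term: -4/3 - 8/3*e1 + 37/5*e2 + 1/10*e3 - 13/4*e12 + 3*e13 - 1/3*e23 + 2/3*e123
second term: -4/3 - 8/3*e1 - 38/5*e2 + 1/10*e3 - 11/4*e12 + 3*e13 + 1/3*e23 - 2/3*e123
Answer: 4/3


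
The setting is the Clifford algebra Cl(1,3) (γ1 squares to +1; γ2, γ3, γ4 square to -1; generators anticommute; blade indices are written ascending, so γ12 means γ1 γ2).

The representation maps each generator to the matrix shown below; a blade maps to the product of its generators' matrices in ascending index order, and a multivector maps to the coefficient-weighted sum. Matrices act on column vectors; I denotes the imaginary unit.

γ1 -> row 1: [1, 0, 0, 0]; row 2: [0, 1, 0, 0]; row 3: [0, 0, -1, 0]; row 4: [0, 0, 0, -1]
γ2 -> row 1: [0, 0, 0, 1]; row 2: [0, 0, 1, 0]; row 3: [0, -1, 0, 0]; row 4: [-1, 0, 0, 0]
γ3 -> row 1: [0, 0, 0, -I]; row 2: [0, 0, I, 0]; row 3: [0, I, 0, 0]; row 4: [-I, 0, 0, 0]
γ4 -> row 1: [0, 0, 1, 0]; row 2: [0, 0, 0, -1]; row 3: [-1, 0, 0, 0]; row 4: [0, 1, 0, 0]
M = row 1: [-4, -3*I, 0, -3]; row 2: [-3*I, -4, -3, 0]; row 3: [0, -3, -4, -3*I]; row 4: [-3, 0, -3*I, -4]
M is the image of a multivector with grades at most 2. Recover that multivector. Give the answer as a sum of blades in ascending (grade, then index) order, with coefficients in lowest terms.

Method: the blade images are trace-orthogonal — tr(rho(e_A) rho(e_B)^-1) = 4 if A = B and 0 otherwise — and rho(e_A)^-1 = (e_A)^2 * rho(e_A) with (e_A)^2 = +1 or -1, so the coefficient of e_A in the preimage is (e_A)^2 * tr(M rho(e_A))/4.
Nonzero projections over blades of grade <= 2: 1: (1)^2 = +1, tr(M 1) = -16, coefficient -4; γ12: (γ12)^2 = +1, tr(M rho(γ12)) = -12, coefficient -3; γ34: (γ34)^2 = -1, tr(M rho(γ34)) = -12, coefficient 3. Every other blade of grade <= 2 projects to 0.
Answer: -4 - 3*γ12 + 3*γ34


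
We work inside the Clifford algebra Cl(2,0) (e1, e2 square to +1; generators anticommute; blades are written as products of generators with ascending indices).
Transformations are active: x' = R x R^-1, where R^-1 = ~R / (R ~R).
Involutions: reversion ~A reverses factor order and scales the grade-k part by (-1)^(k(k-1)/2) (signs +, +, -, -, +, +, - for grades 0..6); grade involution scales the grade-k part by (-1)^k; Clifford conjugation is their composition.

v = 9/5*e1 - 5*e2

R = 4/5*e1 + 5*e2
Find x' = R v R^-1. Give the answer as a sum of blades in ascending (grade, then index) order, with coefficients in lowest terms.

~R = 4/5*e1 + 5*e2, and R ~R = 641/25, so R^-1 = ~R / (641/25).
R v = -589/25 - 13*e1 e2
Answer: -10481/3205*e1 - 2685/641*e2


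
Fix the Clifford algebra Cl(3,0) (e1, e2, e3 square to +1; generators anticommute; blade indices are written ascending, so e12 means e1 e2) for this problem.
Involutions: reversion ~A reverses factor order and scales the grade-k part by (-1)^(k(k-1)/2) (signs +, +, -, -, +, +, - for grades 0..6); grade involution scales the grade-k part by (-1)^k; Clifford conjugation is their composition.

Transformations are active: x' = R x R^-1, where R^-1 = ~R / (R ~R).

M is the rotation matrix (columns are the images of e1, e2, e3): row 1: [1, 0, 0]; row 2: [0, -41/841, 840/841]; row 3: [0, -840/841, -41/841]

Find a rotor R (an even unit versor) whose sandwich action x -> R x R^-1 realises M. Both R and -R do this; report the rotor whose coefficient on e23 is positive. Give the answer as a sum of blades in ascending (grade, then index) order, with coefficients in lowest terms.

Method: write R = a + b12*e12 + b13*e13 + b23*e23 with a^2 + b12^2 + b13^2 + b23^2 = 1 (so R^-1 = ~R). Expanding the columns R e_j ~R gives tr M = 4a^2 - 1 and, from the antisymmetric part, M21 - M12 = -4a*b12, M13 - M31 = 4a*b13, M32 - M23 = -4a*b23.
Here tr M = 759/841, so a^2 = (1 + tr M)/4 = 400/841 and a = ±20/29. Taking a = 20/29: M21 - M12 = 0, M13 - M31 = 0, M32 - M23 = -1680/841, giving b12 = 0, b13 = 0, b23 = 21/29, i.e. R = 20/29 + 21/29*e23.
Its e23 coefficient is already positive.
Answer: 20/29 + 21/29*e23. Uniqueness: Spin(3) -> SO(3) maps R and -R to the same rotation of trace 759/841; fixing the sign of the e23 coefficient removes the ambiguity.


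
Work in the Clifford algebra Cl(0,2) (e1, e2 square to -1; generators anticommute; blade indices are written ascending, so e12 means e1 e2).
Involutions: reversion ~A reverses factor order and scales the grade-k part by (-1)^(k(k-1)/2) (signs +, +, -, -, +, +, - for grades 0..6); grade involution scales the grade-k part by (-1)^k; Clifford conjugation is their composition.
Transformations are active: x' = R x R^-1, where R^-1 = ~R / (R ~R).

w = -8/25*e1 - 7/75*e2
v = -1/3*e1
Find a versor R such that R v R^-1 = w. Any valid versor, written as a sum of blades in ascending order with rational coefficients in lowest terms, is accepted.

The midline construction: v and w both square to -1/9, so reflecting in their sum -49/75*e1 - 7/75*e2 exchanges them.
Answer: -49/75*e1 - 7/75*e2


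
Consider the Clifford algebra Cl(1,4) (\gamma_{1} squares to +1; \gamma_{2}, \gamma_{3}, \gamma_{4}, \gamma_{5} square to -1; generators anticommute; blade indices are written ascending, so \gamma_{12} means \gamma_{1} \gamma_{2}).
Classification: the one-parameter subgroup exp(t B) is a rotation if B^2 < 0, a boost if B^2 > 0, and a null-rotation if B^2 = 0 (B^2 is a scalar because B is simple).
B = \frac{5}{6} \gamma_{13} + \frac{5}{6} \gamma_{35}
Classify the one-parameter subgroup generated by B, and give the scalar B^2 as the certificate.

B^2 term by term: the squares give (\frac{5}{6})^2*(\gamma_{13})^2 + (\frac{5}{6})^2*(\gamma_{35})^2 = \frac{25}{36}*(+1) + \frac{25}{36}*(-1) = 0 (each basis 2-blade squares to minus the product of its generators' squares); cross terms between blades sharing an index anticommute and cancel. So B^2 = 0.
Answer: null-rotation, certificate B^2 = 0. Because 0 is invariant under every versor sandwich, the classification follows from its sign alone.


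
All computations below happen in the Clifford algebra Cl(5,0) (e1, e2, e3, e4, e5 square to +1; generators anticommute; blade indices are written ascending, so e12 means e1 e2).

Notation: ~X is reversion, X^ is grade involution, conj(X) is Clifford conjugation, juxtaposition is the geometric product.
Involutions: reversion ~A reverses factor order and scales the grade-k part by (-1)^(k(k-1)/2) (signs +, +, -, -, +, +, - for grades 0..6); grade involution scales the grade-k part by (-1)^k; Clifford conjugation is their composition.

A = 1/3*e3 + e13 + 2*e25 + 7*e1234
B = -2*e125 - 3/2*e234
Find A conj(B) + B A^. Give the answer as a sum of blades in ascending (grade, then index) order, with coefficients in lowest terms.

first term: 29/2*e1 + 1/2*e24 + 3/2*e124 - 2*e235 + 17*e345 - 2/3*e1235
second term: -13/2*e1 - 1/2*e24 - 3/2*e124 + 2*e235 + 11*e345 - 2/3*e1235
Answer: 8*e1 + 28*e345 - 4/3*e1235


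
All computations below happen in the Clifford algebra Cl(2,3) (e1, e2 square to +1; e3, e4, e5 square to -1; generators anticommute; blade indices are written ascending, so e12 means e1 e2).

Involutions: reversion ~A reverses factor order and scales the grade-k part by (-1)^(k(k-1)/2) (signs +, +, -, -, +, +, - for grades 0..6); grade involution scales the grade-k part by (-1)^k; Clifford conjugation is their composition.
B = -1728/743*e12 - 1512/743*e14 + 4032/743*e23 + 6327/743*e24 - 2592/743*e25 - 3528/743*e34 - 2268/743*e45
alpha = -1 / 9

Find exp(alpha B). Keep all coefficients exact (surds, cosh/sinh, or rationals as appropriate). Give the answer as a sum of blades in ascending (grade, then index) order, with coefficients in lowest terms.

B^2 term by term: the squares give (-1728/743)^2*(e12)^2 + (-1512/743)^2*(e14)^2 + (4032/743)^2*(e23)^2 + (6327/743)^2*(e24)^2 + (-2592/743)^2*(e25)^2 + (-3528/743)^2*(e34)^2 + (-2268/743)^2*(e45)^2 = 2985984/552049*(-1) + 2286144/552049*(+1) + 16257024/552049*(+1) + 40030929/552049*(+1) + 6718464/552049*(+1) + 12446784/552049*(-1) + 5143824/552049*(-1) = 81 (each basis 2-blade squares to minus the product of its generators' squares); cross terms between blades sharing an index anticommute and cancel; the commuting (index-disjoint) pairs give grade-4 terms 2*c*c'*(blade product), which cancel blade by blade — e1234: 12192768/552049 - 12192768/552049 = 0; e1245: 7838208/552049 - 7838208/552049 = 0; e2345: -18289152/552049 + 18289152/552049 = 0 — confirming B is simple. So B^2 = 81.
B^2 = 81 — the positive square puts this in the hyperbolic regime; l = 9, alpha*l = -1, so exp(alpha B) = cosh(-1) + (sinh(-1)/9)*B = cosh(1) + (-sinh(1)/9)*B.
Answer: cosh(1) + 192*sinh(1)/743*e12 + 168*sinh(1)/743*e14 - 448*sinh(1)/743*e23 - 703*sinh(1)/743*e24 + 288*sinh(1)/743*e25 + 392*sinh(1)/743*e34 + 252*sinh(1)/743*e45


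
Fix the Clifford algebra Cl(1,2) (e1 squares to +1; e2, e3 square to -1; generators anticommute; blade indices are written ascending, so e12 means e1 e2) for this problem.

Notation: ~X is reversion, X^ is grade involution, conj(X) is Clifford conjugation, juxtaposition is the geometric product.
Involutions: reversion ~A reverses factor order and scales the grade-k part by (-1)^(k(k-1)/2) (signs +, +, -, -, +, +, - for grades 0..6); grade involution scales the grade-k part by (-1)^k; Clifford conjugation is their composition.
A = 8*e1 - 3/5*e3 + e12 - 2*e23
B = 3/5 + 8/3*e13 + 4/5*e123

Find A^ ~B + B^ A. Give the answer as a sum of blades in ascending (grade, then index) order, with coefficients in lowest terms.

first term: -8*e1 + 1567/75*e3 - 319/75*e12 + 118/15*e23
second term: 24/5*e1 - 1687/75*e3 - 391/75*e12 - 74/15*e23
Answer: -16/5*e1 - 8/5*e3 - 142/15*e12 + 44/15*e23


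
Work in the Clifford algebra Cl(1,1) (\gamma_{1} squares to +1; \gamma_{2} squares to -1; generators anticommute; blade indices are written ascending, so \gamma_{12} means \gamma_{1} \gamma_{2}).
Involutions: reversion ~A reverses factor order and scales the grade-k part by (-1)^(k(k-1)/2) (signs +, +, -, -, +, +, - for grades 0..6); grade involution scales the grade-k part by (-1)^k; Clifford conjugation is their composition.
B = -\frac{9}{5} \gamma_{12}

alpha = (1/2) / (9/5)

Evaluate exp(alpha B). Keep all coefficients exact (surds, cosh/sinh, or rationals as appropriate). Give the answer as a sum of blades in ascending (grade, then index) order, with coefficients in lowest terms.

B^2 = (-\frac{9}{5})^2*(\gamma_{12})^2 = \frac{81}{25}*(+1) = \frac{81}{25} (a basis 2-blade squares to minus the product of its generators' squares).
B^2 = \frac{81}{25} — hyperbolic case — the even/odd split gives cosh and sinh: l = \frac{9}{5}, alpha*l = \frac{1}{2}, so exp(alpha B) = cosh(\frac{1}{2}) + (sinh(\frac{1}{2})/(\frac{9}{5}))*B = \cosh{\left(\frac{1}{2} \right)} + (\frac{5 \sinh{\left(\frac{1}{2} \right)}}{9})*B.
Answer: \cosh{\left(\frac{1}{2} \right)} - \sinh{\left(\frac{1}{2} \right)} \gamma_{12}


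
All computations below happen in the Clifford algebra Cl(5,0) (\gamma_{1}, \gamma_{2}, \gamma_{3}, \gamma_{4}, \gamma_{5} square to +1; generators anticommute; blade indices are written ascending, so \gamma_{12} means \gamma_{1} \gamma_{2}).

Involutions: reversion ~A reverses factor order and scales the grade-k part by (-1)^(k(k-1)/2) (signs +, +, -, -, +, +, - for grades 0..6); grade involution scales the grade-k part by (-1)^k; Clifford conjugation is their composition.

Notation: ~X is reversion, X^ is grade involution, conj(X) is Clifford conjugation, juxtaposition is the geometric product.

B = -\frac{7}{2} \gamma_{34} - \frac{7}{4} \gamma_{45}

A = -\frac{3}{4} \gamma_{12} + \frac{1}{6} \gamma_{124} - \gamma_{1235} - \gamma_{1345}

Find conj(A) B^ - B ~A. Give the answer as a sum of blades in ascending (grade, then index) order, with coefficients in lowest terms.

first term: -\frac{7}{4} \gamma_{13} - \frac{7}{2} \gamma_{15} + \frac{7}{12} \gamma_{123} - \frac{7}{24} \gamma_{125} - \frac{35}{8} \gamma_{1234} + \frac{35}{16} \gamma_{1245}
second term: -\frac{7}{4} \gamma_{13} - \frac{7}{2} \gamma_{15} + \frac{7}{12} \gamma_{123} - \frac{7}{24} \gamma_{125} - \frac{7}{8} \gamma_{1234} - \frac{77}{16} \gamma_{1245}
Answer: -\frac{7}{2} \gamma_{1234} + 7 \gamma_{1245}


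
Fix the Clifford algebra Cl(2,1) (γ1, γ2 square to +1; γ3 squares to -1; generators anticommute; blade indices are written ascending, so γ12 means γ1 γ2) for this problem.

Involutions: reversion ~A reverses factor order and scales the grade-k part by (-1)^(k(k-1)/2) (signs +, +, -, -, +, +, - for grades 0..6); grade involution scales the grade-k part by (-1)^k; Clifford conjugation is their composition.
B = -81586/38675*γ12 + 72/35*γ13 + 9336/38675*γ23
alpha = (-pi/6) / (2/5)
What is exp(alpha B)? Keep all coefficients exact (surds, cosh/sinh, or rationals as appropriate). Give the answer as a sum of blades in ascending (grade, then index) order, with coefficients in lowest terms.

B^2 term by term: the squares give (-81586/38675)^2*(γ12)^2 + (72/35)^2*(γ13)^2 + (9336/38675)^2*(γ23)^2 = 6656275396/1495755625*(-1) + 5184/1225*(+1) + 87160896/1495755625*(+1) = -4/25 (each basis 2-blade squares to minus the product of its generators' squares); cross terms between blades sharing an index anticommute and cancel. So B^2 = -4/25.
B^2 = -4/25 — B^2 < 0, so the exponential closes trigonometrically: l = 2/5, alpha*l = -pi/6, so exp(alpha B) = cos(-pi/6) + (sin(-pi/6)/(2/5))*B = sqrt(3)/2 + (-5/4)*B.
Answer: sqrt(3)/2 + 40793/15470*γ12 - 18/7*γ13 - 2334/7735*γ23


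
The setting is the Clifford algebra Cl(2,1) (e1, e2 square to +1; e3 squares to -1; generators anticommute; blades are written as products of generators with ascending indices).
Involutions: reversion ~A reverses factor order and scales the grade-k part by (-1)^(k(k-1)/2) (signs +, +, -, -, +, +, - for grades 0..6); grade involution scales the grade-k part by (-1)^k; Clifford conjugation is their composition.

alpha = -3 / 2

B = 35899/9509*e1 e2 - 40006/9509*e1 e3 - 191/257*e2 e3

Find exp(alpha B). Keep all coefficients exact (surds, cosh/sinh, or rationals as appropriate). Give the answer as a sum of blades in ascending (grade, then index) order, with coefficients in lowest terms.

B^2 term by term: the squares give (35899/9509)^2*(e1 e2)^2 + (-40006/9509)^2*(e1 e3)^2 + (-191/257)^2*(e2 e3)^2 = 1288738201/90421081*(-1) + 1600480036/90421081*(+1) + 36481/66049*(+1) = 4 (each basis 2-blade squares to minus the product of its generators' squares); cross terms between blades sharing an index anticommute and cancel. So B^2 = 4.
B^2 = 4 — a positive square means the series sums to a boost: l = 2, alpha*l = -3, so exp(alpha B) = cosh(-3) + (sinh(-3)/2)*B = cosh(3) + (-sinh(3)/2)*B.
Answer: cosh(3) - 35899*sinh(3)/19018*e1 e2 + 20003*sinh(3)/9509*e1 e3 + 191*sinh(3)/514*e2 e3


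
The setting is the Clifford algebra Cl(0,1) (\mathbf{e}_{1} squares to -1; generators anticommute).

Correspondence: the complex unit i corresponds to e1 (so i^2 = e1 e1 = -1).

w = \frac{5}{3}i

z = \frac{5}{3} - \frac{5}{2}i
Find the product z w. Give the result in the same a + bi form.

In blades: z = \frac{5}{3} - \frac{5}{2} e_{1}, w = \frac{5}{3} e_{1}.
Distribute z over w term by term (generator squares from the signature, products reordered to ascending indices): (\frac{5}{3})*w = \frac{25}{9} e_{1}; (-\frac{5}{2} e_{1})*w = \frac{25}{6}.
Sum: \frac{25}{6} + \frac{25}{9} e_{1}; translating back through the correspondence:
Answer: \frac{25}{6} + \frac{25}{9}i


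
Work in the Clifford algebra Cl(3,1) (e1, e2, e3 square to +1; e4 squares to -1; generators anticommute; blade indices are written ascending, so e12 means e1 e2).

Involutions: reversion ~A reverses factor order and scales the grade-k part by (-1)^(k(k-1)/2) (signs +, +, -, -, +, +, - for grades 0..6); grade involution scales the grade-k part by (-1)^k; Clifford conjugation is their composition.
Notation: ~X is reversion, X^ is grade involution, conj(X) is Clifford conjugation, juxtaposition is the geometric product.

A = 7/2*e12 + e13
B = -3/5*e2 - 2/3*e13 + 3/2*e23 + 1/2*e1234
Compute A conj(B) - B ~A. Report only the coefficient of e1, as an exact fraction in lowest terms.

first term: -2/3 + 21/10*e1 + 3/2*e12 - 21/4*e13 - 7/3*e23 + 1/2*e24 - 7/4*e34 - 3/5*e123
second term: -2/3 - 21/10*e1 - 3/2*e12 + 21/4*e13 + 7/3*e23 - 1/2*e24 + 7/4*e34 - 3/5*e123
Answer: 21/5


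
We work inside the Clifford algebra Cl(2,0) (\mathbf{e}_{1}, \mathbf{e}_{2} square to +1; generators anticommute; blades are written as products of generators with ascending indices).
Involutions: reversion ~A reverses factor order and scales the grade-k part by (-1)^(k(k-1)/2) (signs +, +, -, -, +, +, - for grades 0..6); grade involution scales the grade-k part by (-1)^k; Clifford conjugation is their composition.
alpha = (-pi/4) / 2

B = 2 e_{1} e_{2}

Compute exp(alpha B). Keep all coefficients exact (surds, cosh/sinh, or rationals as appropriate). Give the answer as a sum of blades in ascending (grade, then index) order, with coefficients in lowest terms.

B^2 = (2)^2*(e_{1} e_{2})^2 = 4*(-1) = -4 (a basis 2-blade squares to minus the product of its generators' squares).
B^2 = -4 — B^2 < 0, so the exponential closes trigonometrically: l = 2, alpha*l = - \frac{\pi}{4}, so exp(alpha B) = cos(- \frac{\pi}{4}) + (sin(- \frac{\pi}{4})/2)*B = \frac{\sqrt{2}}{2} + (- \frac{\sqrt{2}}{4})*B.
Answer: \frac{\sqrt{2}}{2} - \frac{\sqrt{2}}{2} e_{1} e_{2}


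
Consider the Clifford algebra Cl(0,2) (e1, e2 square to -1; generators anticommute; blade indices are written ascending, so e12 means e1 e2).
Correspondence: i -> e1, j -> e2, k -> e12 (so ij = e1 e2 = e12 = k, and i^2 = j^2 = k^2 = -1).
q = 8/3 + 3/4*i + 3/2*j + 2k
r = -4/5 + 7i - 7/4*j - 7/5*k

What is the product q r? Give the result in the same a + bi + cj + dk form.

In blades: q = 8/3 + 3/4*e1 + 3/2*e2 + 2*e12, r = -4/5 + 7*e1 - 7/4*e2 - 7/5*e12.
Distribute q over r term by term (generator squares from the signature, products reordered to ascending indices): (8/3)*r = -32/15 + 56/3*e1 - 14/3*e2 - 56/15*e12; (3/4*e1)*r = -21/4 - 3/5*e1 + 21/20*e2 - 21/16*e12; (3/2*e2)*r = 21/8 - 21/10*e1 - 6/5*e2 - 21/2*e12; (2*e12)*r = 14/5 + 7/2*e1 + 14*e2 - 8/5*e12.
Sum: -47/24 + 292/15*e1 + 551/60*e2 - 823/48*e12; translating back through the correspondence:
Answer: -47/24 + 292/15*i + 551/60*j - 823/48*k


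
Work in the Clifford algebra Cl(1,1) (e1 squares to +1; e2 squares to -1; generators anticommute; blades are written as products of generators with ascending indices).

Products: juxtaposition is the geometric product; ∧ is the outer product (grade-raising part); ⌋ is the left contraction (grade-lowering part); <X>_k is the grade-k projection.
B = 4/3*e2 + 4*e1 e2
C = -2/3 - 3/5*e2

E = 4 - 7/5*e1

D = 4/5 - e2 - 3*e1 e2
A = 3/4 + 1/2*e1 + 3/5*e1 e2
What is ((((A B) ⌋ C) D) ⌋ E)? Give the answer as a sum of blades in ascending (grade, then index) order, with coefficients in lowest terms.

step 1: 12/5 - 4/5*e1 + 3*e2 + 11/3*e1 e2
step 2: 1/5 - 36/25*e2
step 3: -32/25 + 108/25*e1 - 169/125*e2 - 3/5*e1 e2
step 4: -1396/125 + 224/125*e1
Answer: -1396/125 + 224/125*e1


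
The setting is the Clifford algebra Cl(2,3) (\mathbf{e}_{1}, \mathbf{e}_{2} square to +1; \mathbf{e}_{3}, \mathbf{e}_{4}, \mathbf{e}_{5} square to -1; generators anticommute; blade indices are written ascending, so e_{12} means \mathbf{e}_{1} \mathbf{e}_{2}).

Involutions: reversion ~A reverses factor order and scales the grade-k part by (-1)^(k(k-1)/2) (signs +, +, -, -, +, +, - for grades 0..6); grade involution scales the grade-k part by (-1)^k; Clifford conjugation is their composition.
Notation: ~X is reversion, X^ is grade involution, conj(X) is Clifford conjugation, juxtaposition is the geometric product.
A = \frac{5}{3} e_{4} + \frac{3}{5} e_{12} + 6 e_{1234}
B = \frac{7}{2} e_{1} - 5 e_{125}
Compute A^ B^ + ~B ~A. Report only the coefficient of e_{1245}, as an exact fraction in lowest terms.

first term: \frac{21}{10} e_{2} - 3 e_{5} - \frac{35}{6} e_{14} + 21 e_{234} - 30 e_{345} - \frac{25}{3} e_{1245}
second term: -\frac{21}{10} e_{2} + 3 e_{5} + \frac{35}{6} e_{14} + 21 e_{234} - 30 e_{345} - \frac{25}{3} e_{1245}
Answer: -\frac{50}{3}


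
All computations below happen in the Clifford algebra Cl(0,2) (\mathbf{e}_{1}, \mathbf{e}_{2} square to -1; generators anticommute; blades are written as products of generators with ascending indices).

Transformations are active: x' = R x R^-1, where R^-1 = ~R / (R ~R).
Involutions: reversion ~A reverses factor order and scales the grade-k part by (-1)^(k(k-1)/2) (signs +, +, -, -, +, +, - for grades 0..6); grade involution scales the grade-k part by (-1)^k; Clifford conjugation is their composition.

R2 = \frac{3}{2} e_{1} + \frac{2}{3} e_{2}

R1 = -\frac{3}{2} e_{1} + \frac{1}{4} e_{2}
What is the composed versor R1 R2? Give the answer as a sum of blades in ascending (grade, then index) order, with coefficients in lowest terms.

Distribute over the terms of R1 (each basis-blade product reordered to ascending indices, repeated generators contracted through their squares):
(-\frac{3}{2} e_{1}) R2 = \frac{9}{4} - e_{1} e_{2}
(\frac{1}{4} e_{2}) R2 = -\frac{1}{6} - \frac{3}{8} e_{1} e_{2}
Summing the partial products and collecting blades:
Answer: \frac{25}{12} - \frac{11}{8} e_{1} e_{2}


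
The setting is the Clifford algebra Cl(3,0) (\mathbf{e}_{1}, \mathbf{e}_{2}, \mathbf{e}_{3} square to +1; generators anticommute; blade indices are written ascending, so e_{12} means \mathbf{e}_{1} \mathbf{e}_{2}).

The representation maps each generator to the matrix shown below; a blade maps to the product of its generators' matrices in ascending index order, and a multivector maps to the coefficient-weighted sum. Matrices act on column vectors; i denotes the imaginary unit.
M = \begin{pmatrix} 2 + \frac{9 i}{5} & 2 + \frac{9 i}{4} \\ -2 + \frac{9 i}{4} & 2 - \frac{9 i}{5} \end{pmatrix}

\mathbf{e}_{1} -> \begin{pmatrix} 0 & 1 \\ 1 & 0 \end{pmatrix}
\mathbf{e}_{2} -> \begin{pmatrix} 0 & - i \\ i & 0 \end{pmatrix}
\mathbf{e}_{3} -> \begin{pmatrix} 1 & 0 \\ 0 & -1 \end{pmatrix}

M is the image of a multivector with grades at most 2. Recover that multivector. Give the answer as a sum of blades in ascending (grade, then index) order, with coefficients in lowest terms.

Method: 1, rho(e_{1}), rho(e_{2}), rho(e_{3}) form a trace-orthogonal basis of the 2x2 complex matrices (tr(X Y) = 2 if X = Y, else 0), so M = m0*1 + m1*rho(e_{1}) + m2*rho(e_{2}) + m3*rho(e_{3}) with m0 = tr(M)/2 = 2, m1 = tr(M rho(e_{1}))/2 = \frac{9 i}{4}, m2 = tr(M rho(e_{2}))/2 = 2 i, m3 = tr(M rho(e_{3}))/2 = \frac{9 i}{5}.
Multiplying table entries, the bivector images are rho(e_{12}) = i*rho(e_{3}), rho(e_{13}) = -i*rho(e_{2}), rho(e_{23}) = i*rho(e_{1}); with real blade coefficients the real parts of m0..m3 are the coefficients of 1, e_{1}, e_{2}, e_{3} and the imaginary parts give the bivectors (e_{23}: Im m1, e_{13}: -Im m2, e_{12}: Im m3).
Answer: 2 + \frac{9}{5} e_{12} - 2 e_{13} + \frac{9}{4} e_{23}


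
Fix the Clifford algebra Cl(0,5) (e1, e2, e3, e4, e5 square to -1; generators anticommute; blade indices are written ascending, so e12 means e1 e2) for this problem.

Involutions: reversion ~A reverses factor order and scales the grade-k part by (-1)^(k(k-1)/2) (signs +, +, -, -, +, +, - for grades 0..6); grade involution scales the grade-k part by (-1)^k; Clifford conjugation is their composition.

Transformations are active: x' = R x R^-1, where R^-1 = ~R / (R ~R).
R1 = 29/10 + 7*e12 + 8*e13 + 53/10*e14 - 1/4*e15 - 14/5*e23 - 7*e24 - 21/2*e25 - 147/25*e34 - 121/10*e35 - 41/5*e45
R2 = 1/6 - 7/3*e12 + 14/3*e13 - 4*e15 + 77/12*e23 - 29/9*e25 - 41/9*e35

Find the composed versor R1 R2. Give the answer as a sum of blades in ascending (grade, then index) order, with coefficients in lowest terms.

Distribute over the grade parts of R2 (each basis-blade product reordered to ascending indices, repeated generators contracted through their squares):
R1 <R2>_0 (= 1/6) = 29/60 + 7/6*e12 + 4/3*e13 + 53/60*e14 - 1/24*e15 - 7/15*e23 - 7/6*e24 - 7/4*e25 - 49/50*e34 - 121/60*e35 - 41/30*e45
R1 <R2>_2 (= -7/3*e12 + 14/3*e13 - 4*e15 + 77/12*e23 - 29/9*e25 - 41/9*e35) = -8369/90 + 2959/180*e12 - 649/9*e13 - 3293/75*e14 + 463/30*e15 + 28363/360*e23 - 46607/900*e24 - 5133/40*e25 - 3091/180*e34 + 11647/360*e35 + 6332/225*e45 + 16079/200*e1234 + 58117/720*e1235 + 5779/90*e1245 + 4229/450*e1345 - 59003/900*e2345
Summing the partial products and collecting blades:
Answer: -16651/180 + 3169/180*e12 - 637/9*e13 - 12907/300*e14 + 1847/120*e15 + 5639/72*e23 - 47657/900*e24 - 5203/40*e25 - 16337/900*e34 + 10921/360*e35 + 12049/450*e45 + 16079/200*e1234 + 58117/720*e1235 + 5779/90*e1245 + 4229/450*e1345 - 59003/900*e2345


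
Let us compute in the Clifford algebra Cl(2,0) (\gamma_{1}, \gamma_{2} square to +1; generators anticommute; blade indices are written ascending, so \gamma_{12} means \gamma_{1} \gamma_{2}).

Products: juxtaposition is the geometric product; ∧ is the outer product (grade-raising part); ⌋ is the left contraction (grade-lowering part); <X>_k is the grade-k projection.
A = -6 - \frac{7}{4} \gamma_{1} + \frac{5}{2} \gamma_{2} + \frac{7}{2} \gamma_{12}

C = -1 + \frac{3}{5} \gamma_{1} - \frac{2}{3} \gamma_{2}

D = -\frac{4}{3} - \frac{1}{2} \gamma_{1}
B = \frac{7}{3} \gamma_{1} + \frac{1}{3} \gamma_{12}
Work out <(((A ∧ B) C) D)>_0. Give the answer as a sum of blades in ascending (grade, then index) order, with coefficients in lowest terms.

step 1: -14 \gamma_{1} - \frac{47}{6} \gamma_{12}
step 2: -\frac{42}{5} + \frac{173}{9} \gamma_{1} + \frac{47}{10} \gamma_{2} + \frac{103}{6} \gamma_{12}
step 3: \frac{143}{90} - \frac{2893}{135} \gamma_{1} + \frac{139}{60} \gamma_{2} - \frac{3697}{180} \gamma_{12}
step 4: \frac{143}{90}
Answer: \frac{143}{90}


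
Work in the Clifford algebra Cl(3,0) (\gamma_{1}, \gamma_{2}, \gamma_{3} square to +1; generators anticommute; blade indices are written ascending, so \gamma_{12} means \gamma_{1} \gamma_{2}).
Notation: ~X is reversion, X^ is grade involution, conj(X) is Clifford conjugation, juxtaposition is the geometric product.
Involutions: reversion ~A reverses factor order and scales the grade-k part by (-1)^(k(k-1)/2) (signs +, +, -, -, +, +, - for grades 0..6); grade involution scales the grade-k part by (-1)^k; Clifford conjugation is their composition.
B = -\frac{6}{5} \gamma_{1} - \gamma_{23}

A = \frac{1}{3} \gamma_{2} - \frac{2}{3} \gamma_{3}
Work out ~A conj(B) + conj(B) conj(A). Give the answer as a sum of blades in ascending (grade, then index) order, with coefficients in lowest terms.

first term: \frac{2}{3} \gamma_{2} + \frac{1}{3} \gamma_{3} - \frac{2}{5} \gamma_{12} + \frac{4}{5} \gamma_{13}
second term: \frac{2}{3} \gamma_{2} + \frac{1}{3} \gamma_{3} - \frac{2}{5} \gamma_{12} + \frac{4}{5} \gamma_{13}
Answer: \frac{4}{3} \gamma_{2} + \frac{2}{3} \gamma_{3} - \frac{4}{5} \gamma_{12} + \frac{8}{5} \gamma_{13}


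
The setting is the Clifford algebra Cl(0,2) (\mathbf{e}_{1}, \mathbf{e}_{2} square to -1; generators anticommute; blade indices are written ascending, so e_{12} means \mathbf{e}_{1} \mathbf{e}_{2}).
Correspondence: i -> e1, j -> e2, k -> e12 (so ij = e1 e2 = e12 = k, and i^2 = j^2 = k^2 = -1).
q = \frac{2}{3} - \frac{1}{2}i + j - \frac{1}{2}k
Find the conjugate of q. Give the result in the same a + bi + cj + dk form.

In blades: q = \frac{2}{3} - \frac{1}{2} e_{1} + e_{2} - \frac{1}{2} e_{12}.
Conjugation here is Clifford conjugation: the scalar is fixed and the grade-1 and grade-2 blades all flip sign, giving \frac{2}{3} + \frac{1}{2} e_{1} - e_{2} + \frac{1}{2} e_{12}; translating back:
Answer: \frac{2}{3} + \frac{1}{2}i - j + \frac{1}{2}k


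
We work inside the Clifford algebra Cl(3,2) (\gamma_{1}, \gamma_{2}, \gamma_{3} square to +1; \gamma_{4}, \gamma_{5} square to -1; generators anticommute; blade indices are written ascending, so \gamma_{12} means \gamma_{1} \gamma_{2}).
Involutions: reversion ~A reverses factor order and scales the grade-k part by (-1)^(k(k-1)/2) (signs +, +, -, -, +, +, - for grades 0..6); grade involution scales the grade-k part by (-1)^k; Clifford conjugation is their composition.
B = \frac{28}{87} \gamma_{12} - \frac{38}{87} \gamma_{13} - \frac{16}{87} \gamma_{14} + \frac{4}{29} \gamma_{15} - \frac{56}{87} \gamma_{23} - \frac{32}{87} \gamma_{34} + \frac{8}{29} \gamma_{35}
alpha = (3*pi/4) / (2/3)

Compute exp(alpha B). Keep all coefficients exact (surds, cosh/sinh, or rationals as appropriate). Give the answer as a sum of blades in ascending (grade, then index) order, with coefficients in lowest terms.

B^2 term by term: the squares give (\frac{28}{87})^2*(\gamma_{12})^2 + (-\frac{38}{87})^2*(\gamma_{13})^2 + (-\frac{16}{87})^2*(\gamma_{14})^2 + (\frac{4}{29})^2*(\gamma_{15})^2 + (-\frac{56}{87})^2*(\gamma_{23})^2 + (-\frac{32}{87})^2*(\gamma_{34})^2 + (\frac{8}{29})^2*(\gamma_{35})^2 = \frac{784}{7569}*(-1) + \frac{1444}{7569}*(-1) + \frac{256}{7569}*(+1) + \frac{16}{841}*(+1) + \frac{3136}{7569}*(-1) + \frac{1024}{7569}*(+1) + \frac{64}{841}*(+1) = -\frac{4}{9} (each basis 2-blade squares to minus the product of its generators' squares); cross terms between blades sharing an index anticommute and cancel; the commuting (index-disjoint) pairs give grade-4 terms 2*c*c'*(blade product), which cancel blade by blade — \gamma_{1234}: -\frac{1792}{7569} + \frac{1792}{7569} = 0; \gamma_{1235}: \frac{448}{2523} - \frac{448}{2523} = 0; \gamma_{1345}: \frac{256}{2523} - \frac{256}{2523} = 0 — confirming B is simple. So B^2 = -\frac{4}{9}.
B^2 = -\frac{4}{9} — the series telescopes trigonometrically here: l = \frac{2}{3}, alpha*l = \frac{3 \pi}{4}, so exp(alpha B) = cos(\frac{3 \pi}{4}) + (sin(\frac{3 \pi}{4})/(\frac{2}{3}))*B = - \frac{\sqrt{2}}{2} + (\frac{3 \sqrt{2}}{4})*B.
Answer: - \frac{\sqrt{2}}{2} + \frac{7 \sqrt{2}}{29} \gamma_{12} - \frac{19 \sqrt{2}}{58} \gamma_{13} - \frac{4 \sqrt{2}}{29} \gamma_{14} + \frac{3 \sqrt{2}}{29} \gamma_{15} - \frac{14 \sqrt{2}}{29} \gamma_{23} - \frac{8 \sqrt{2}}{29} \gamma_{34} + \frac{6 \sqrt{2}}{29} \gamma_{35}


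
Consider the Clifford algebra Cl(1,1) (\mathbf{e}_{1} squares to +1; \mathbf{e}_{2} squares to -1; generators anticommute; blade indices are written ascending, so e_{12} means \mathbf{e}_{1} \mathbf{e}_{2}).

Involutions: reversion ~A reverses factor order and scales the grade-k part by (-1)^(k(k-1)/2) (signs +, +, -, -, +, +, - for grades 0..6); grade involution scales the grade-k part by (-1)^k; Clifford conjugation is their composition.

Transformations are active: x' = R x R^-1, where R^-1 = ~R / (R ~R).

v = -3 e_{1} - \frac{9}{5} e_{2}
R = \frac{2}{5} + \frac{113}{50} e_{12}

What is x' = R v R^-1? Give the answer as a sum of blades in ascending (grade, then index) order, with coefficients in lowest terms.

~R = \frac{2}{5} - \frac{113}{50} e_{12}, and R ~R = -\frac{12369}{2500}, so R^-1 = ~R / (-\frac{12369}{2500}).
R v = \frac{717}{250} e_{1} + \frac{303}{50} e_{2}
Answer: \frac{10457}{4123} e_{1} + \frac{16907}{20615} e_{2}


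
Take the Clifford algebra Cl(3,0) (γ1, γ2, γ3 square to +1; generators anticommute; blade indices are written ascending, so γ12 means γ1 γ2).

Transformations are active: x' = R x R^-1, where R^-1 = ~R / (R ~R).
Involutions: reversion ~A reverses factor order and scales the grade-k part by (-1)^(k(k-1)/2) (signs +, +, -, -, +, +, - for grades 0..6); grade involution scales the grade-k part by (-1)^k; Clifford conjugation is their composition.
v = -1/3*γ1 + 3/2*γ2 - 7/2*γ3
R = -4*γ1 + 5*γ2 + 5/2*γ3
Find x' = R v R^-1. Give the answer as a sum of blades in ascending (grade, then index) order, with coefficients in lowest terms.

~R = -4*γ1 + 5*γ2 + 5/2*γ3, and R ~R = 189/4, so R^-1 = ~R / (189/4).
R v = 1/12 - 13/3*γ12 + 89/6*γ13 - 85/4*γ23
Answer: 181/567*γ1 - 1681/1134*γ2 + 3979/1134*γ3


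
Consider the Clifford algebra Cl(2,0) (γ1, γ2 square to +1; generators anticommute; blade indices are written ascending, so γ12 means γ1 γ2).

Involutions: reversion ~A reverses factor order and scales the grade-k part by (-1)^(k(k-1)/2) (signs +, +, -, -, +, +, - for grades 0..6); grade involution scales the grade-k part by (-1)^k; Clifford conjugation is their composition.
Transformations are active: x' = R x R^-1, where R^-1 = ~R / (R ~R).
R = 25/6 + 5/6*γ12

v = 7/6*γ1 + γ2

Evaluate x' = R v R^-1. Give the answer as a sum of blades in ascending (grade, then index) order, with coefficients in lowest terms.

~R = 25/6 - 5/6*γ12, and R ~R = 325/18, so R^-1 = ~R / (325/18).
R v = 205/36*γ1 + 115/36*γ2
Answer: 19/13*γ1 + 37/78*γ2


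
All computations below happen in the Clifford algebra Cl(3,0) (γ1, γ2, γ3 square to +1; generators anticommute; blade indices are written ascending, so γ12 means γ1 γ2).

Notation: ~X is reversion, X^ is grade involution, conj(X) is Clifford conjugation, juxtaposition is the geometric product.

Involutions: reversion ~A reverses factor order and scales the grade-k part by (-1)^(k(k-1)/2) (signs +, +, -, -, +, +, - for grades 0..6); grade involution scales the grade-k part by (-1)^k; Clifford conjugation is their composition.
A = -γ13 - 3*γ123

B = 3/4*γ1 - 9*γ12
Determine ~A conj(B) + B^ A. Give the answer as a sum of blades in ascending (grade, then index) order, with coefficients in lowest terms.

first term: -105/4*γ3 + 27/4*γ23
second term: -105/4*γ3 - 27/4*γ23
Answer: -105/2*γ3


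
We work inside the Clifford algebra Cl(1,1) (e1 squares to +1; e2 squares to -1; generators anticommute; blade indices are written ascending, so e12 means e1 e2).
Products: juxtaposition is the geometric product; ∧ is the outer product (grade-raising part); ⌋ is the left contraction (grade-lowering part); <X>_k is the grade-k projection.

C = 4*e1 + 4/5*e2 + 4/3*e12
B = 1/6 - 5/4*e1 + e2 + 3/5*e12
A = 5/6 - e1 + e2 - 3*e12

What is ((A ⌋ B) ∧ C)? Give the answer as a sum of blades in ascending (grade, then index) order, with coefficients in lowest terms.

step 1: -127/90 - 53/120*e1 + 7/30*e2 + 1/2*e12
step 2: -254/45*e1 - 254/225*e2 - 4277/1350*e12
Answer: -254/45*e1 - 254/225*e2 - 4277/1350*e12
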